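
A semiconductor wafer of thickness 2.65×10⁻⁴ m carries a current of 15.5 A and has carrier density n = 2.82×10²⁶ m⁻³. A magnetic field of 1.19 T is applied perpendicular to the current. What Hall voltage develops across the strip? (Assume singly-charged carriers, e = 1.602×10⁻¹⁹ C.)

V_H = IB/(n e t).
V_H = (15.5)(1.19)/((2.82×10²⁶)(1.602×10⁻¹⁹)(2.65×10⁻⁴)) ≈ 1.54×10⁻³ V.

V_H ≈ 1.54×10⁻³ V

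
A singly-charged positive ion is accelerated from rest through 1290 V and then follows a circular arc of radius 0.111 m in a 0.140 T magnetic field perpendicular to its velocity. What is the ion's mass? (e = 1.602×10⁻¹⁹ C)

Combine |q|V = ½mv² and r = mv/(|q|B): eliminate v to get m = qB²r²/(2V).
m = (1.602×10⁻¹⁹)(0.140)²(0.111)²/(2·1290) ≈ 1.50×10⁻²⁶ kg.

m ≈ 1.50×10⁻²⁶ kg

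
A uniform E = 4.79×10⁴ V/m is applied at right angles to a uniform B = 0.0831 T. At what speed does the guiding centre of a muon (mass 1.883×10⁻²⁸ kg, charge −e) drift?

The E×B drift speed is v_d = E/B.
v_d = 4.79×10⁴/0.0831 = 5.76×10⁵ m/s.

v_d ≈ 5.76×10⁵ m/s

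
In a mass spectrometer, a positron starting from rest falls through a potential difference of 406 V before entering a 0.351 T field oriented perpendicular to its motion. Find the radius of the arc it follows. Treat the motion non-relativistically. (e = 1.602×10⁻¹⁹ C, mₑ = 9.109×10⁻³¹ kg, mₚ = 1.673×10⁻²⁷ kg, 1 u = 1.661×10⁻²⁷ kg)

Acceleration: |q|V = ½mv² ⇒ v = √(2|q|V/m) = √(2·1.602×10⁻¹⁹·406/9.109×10⁻³¹) ≈ 1.195×10⁷ m/s.
In the field: r = mv/(|q|B) = (9.109×10⁻³¹)(1.195×10⁷)/((1.602×10⁻¹⁹)(0.351)) ≈ 1.94×10⁻⁴ m.

r ≈ 1.94×10⁻⁴ m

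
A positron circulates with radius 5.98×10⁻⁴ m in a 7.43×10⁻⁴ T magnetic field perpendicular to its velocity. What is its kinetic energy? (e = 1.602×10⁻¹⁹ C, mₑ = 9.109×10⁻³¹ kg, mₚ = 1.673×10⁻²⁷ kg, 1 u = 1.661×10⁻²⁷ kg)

KE ≈ 0.0174 eV

v = |q|Br/m, then KE = ½mv² = (qBr)²/(2m).
v = (1.602×10⁻¹⁹)(7.43×10⁻⁴)(5.98×10⁻⁴)/9.109×10⁻³¹ ≈ 7.814×10⁴ m/s.
KE = ½(9.109×10⁻³¹)(7.814×10⁴)² ≈ 2.78×10⁻²¹ J = 0.0174 eV.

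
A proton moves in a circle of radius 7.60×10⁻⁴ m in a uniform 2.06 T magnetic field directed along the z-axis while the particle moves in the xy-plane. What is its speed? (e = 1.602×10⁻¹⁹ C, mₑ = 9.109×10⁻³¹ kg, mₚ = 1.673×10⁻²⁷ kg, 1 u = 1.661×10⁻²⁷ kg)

v ≈ 1.50×10⁵ m/s

From |q|vB = mv²/r, v = |q|Br/m.
v = (1.602×10⁻¹⁹)(2.06)(7.60×10⁻⁴)/1.673×10⁻²⁷ ≈ 1.50×10⁵ m/s.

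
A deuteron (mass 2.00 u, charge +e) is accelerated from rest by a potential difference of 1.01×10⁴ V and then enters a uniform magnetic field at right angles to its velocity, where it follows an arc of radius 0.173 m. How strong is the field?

v = √(2|q|V/m) = √(2·1.602×10⁻¹⁹·1.01×10⁴/3.322×10⁻²⁷) ≈ 9.870×10⁵ m/s.
B = mv/(|q|r) = (3.322×10⁻²⁷)(9.870×10⁵)/((1.602×10⁻¹⁹)(0.173)) ≈ 0.118 T.

B ≈ 0.118 T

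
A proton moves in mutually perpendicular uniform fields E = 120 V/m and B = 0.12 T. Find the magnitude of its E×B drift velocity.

v_d ≈ 1000 m/s

In crossed fields the guiding centre drifts at v_d = |E×B|/B² = E/B, independent of charge and mass.
v_d = 120/0.12 = 1000 m/s.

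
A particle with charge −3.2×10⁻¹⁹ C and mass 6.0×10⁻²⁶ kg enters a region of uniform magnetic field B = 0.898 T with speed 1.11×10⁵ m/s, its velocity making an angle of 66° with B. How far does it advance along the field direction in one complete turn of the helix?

v∥ = v cosθ = 1.11×10⁵·cos66° ≈ 4.515×10⁴ m/s.
T = 2πm/(|q|B) = 2π(6.0×10⁻²⁶)/((3.2×10⁻¹⁹)(0.898)) ≈ 1.312×10⁻⁶ s.
pitch = v∥ T = (4.515×10⁴)(1.312×10⁻⁶) ≈ 0.0592 m.

p ≈ 0.0592 m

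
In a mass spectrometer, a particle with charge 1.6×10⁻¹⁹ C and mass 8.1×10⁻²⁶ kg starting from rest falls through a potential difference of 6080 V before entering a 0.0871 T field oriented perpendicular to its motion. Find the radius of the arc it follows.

Acceleration: |q|V = ½mv² ⇒ v = √(2|q|V/m) = √(2·1.6×10⁻¹⁹·6080/8.1×10⁻²⁶) ≈ 1.550×10⁵ m/s.
In the field: r = mv/(|q|B) = (8.1×10⁻²⁶)(1.550×10⁵)/((1.6×10⁻¹⁹)(0.0871)) ≈ 0.901 m.

r ≈ 0.901 m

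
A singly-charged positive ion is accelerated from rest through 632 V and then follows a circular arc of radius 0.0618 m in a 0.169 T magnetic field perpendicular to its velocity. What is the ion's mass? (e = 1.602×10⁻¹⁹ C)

m ≈ 1.38×10⁻²⁶ kg

Combine |q|V = ½mv² and r = mv/(|q|B): eliminate v to get m = qB²r²/(2V).
m = (1.602×10⁻¹⁹)(0.169)²(0.0618)²/(2·632) ≈ 1.38×10⁻²⁶ kg.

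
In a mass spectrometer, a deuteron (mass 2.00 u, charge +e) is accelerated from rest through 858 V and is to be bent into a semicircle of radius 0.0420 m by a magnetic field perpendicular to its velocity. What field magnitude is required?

B ≈ 0.142 T

v = √(2|q|V/m) = √(2·1.602×10⁻¹⁹·858/3.322×10⁻²⁷) ≈ 2.877×10⁵ m/s.
B = mv/(|q|r) = (3.322×10⁻²⁷)(2.877×10⁵)/((1.602×10⁻¹⁹)(0.0420)) ≈ 0.142 T.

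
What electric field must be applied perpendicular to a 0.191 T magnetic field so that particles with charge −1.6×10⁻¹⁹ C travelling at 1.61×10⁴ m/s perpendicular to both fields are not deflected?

For straight-line motion qE = qvB, so E = vB.
E = 1.61×10⁴ × 0.191 = 3080 V/m.

E = 3080 V/m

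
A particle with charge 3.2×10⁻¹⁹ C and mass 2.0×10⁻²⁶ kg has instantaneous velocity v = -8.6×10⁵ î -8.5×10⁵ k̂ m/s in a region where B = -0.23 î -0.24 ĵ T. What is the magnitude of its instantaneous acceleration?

|a| ≈ 5.60×10¹² m/s²

v×B = (-2.04×10⁵, 1.96×10⁵, 2.06×10⁵) N/C.
F = q v×B = (3.2×10⁻¹⁹ C)·(-2.04×10⁵, 1.96×10⁵, 2.06×10⁵) = (-6.53×10⁻¹⁴, 6.26×10⁻¹⁴, 6.60×10⁻¹⁴) N.
|a| = |F|/m = 1.120×10⁻¹³/2.0×10⁻²⁶ ≈ 5.60×10¹² m/s².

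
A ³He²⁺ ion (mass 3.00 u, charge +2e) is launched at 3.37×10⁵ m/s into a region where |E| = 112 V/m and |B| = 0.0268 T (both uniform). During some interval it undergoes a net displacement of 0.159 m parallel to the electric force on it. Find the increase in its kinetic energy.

The magnetic force is always ⟂ v and does no work; only the electric force changes KE.
ΔKE = F_E · d = |q|E d = (3.204×10⁻¹⁹)(112)(0.159) ≈ 5.71×10⁻¹⁸ J.

ΔKE ≈ 5.71×10⁻¹⁸ J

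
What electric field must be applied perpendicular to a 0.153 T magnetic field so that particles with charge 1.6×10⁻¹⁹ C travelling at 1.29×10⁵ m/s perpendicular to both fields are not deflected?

E = 1.97×10⁴ V/m

For straight-line motion qE = qvB, so E = vB.
E = 1.29×10⁵ × 0.153 = 1.97×10⁴ V/m.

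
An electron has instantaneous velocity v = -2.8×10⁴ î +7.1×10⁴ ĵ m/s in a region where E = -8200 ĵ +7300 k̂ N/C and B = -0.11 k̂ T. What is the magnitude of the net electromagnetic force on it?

v×B = (-7810, -3080, 0) N/C.
E + v×B = (-7810, -1.13×10⁴, 7300) N/C.
F = q(E + v×B) = (−1.602×10⁻¹⁹ C)·(-7810, -1.13×10⁴, 7300) = (1.25×10⁻¹⁵, 1.81×10⁻¹⁵, -1.17×10⁻¹⁵) N.
|F| = 2.49×10⁻¹⁵ N.

|F| ≈ 2.49×10⁻¹⁵ N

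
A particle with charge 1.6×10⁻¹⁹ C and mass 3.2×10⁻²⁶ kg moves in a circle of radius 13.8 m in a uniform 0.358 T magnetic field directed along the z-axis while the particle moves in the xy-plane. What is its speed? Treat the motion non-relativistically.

v ≈ 2.47×10⁷ m/s

From |q|vB = mv²/r, v = |q|Br/m.
v = (1.6×10⁻¹⁹)(0.358)(13.8)/3.2×10⁻²⁶ ≈ 2.47×10⁷ m/s.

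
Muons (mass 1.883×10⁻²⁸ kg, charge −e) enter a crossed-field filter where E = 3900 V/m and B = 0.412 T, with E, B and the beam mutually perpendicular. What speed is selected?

For undeflected motion the electric and magnetic forces balance: qE = qvB.
v = E/B = 3900/0.412 = 9470 m/s.

v = 9470 m/s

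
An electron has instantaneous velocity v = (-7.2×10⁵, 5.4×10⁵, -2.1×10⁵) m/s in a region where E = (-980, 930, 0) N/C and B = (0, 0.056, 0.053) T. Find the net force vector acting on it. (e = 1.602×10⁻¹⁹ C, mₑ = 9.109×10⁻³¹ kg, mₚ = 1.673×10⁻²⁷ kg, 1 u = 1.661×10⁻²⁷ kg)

v×B = (4.04×10⁴, 3.82×10⁴, -4.03×10⁴) N/C.
E + v×B = (3.94×10⁴, 3.91×10⁴, -4.03×10⁴) N/C.
F = q(E + v×B) = (−1.602×10⁻¹⁹ C)·(3.94×10⁴, 3.91×10⁴, -4.03×10⁴) = (-6.31×10⁻¹⁵, -6.26×10⁻¹⁵, 6.46×10⁻¹⁵) N.

F ≈ (-6.31×10⁻¹⁵, -6.26×10⁻¹⁵, 6.46×10⁻¹⁵) N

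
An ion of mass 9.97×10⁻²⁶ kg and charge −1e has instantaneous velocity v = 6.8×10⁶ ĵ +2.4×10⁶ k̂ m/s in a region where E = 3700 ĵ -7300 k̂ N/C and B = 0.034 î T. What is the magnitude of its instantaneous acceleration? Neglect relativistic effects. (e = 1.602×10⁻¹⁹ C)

|a| ≈ 4.07×10¹¹ m/s²

v×B = (0, 8.16×10⁴, -2.31×10⁵) N/C.
E + v×B = (0, 8.53×10⁴, -2.39×10⁵) N/C.
F = q(E + v×B) = (−1.602×10⁻¹⁹ C)·(0, 8.53×10⁴, -2.39×10⁵) = (0, -1.37×10⁻¹⁴, 3.82×10⁻¹⁴) N.
|a| = |F|/m = 4.058×10⁻¹⁴/9.97×10⁻²⁶ ≈ 4.07×10¹¹ m/s².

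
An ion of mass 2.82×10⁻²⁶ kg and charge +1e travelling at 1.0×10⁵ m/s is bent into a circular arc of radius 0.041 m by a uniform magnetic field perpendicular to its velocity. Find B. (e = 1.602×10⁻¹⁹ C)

B ≈ 0.43 T

From |q|vB = mv²/r, B = mv/(|q|r).
B = (2.82×10⁻²⁶)(1.0×10⁵)/((1.602×10⁻¹⁹)(0.041)) ≈ 0.43 T.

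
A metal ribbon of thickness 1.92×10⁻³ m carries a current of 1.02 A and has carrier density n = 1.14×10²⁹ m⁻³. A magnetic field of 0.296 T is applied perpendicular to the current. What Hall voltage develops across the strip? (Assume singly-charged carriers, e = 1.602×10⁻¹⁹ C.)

V_H ≈ 8.61×10⁻⁹ V

V_H = IB/(n e t).
V_H = (1.02)(0.296)/((1.14×10²⁹)(1.602×10⁻¹⁹)(1.92×10⁻³)) ≈ 8.61×10⁻⁹ V.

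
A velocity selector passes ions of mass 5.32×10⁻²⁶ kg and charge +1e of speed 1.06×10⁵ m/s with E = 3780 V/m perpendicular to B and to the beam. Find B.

Balance of forces in the selector: qE = qvB ⇒ B = E/v.
B = 3780/1.06×10⁵ = 0.0357 T.

B = 0.0357 T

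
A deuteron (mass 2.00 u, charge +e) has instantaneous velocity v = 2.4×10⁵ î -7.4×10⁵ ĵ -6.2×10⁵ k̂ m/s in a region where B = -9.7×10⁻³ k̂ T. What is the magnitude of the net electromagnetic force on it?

|F| ≈ 1.21×10⁻¹⁵ N

v×B = (7180, 2330, 0) N/C.
F = q v×B = (1.602×10⁻¹⁹ C)·(7180, 2330, 0) = (1.15×10⁻¹⁵, 3.73×10⁻¹⁶, 0) N.
|F| = 1.21×10⁻¹⁵ N.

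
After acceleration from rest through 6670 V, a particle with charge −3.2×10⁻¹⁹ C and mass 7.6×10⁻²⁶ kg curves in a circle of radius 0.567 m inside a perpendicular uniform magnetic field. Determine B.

v = √(2|q|V/m) = √(2·3.2×10⁻¹⁹·6670/7.6×10⁻²⁶) ≈ 2.370×10⁵ m/s.
B = mv/(|q|r) = (7.6×10⁻²⁶)(2.370×10⁵)/((3.2×10⁻¹⁹)(0.567)) ≈ 0.0993 T.

B ≈ 0.0993 T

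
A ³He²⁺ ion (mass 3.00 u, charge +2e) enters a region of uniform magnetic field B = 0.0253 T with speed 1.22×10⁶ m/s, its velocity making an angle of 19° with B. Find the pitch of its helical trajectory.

p ≈ 4.46 m

v∥ = v cosθ = 1.22×10⁶·cos19° ≈ 1.154×10⁶ m/s.
T = 2πm/(|q|B) = 2π(4.983×10⁻²⁷)/((3.204×10⁻¹⁹)(0.0253)) ≈ 3.862×10⁻⁶ s.
pitch = v∥ T = (1.154×10⁶)(3.862×10⁻⁶) ≈ 4.46 m.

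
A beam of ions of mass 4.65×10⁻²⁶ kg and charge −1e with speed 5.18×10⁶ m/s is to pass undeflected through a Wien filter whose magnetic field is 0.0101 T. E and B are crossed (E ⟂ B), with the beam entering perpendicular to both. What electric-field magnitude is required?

For straight-line motion qE = qvB, so E = vB.
E = 5.18×10⁶ × 0.0101 = 5.23×10⁴ V/m.

E = 5.23×10⁴ V/m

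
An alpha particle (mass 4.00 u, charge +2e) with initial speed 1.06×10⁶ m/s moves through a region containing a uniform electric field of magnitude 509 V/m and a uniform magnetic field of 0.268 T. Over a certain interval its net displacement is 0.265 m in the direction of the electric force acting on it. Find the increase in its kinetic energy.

ΔKE ≈ 4.32×10⁻¹⁷ J

The magnetic force is always ⟂ v and does no work; only the electric force changes KE.
ΔKE = F_E · d = |q|E d = (3.204×10⁻¹⁹)(509)(0.265) ≈ 4.32×10⁻¹⁷ J.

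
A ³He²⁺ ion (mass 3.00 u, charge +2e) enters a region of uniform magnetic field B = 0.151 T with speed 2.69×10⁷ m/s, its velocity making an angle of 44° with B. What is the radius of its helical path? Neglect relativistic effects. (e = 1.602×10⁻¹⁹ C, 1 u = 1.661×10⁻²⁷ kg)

v⊥ = v sinθ = 2.69×10⁷·sin44° ≈ 1.869×10⁷ m/s.
r = m v⊥/(|q|B) = (4.983×10⁻²⁷)(1.869×10⁷)/((3.204×10⁻¹⁹)(0.151)) ≈ 1.92 m.

r ≈ 1.92 m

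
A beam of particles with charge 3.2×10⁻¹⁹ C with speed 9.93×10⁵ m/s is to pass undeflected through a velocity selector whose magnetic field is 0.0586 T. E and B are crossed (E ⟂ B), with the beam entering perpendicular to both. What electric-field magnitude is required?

For straight-line motion qE = qvB, so E = vB.
E = 9.93×10⁵ × 0.0586 = 5.82×10⁴ V/m.

E = 5.82×10⁴ V/m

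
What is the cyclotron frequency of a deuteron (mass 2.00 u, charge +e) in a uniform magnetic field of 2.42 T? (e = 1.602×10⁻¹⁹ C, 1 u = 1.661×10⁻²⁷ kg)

f = |q|B/(2πm).
f = (1.602×10⁻¹⁹)(2.42)/(2π·3.322×10⁻²⁷) ≈ 1.86×10⁷ Hz.

f ≈ 1.86×10⁷ Hz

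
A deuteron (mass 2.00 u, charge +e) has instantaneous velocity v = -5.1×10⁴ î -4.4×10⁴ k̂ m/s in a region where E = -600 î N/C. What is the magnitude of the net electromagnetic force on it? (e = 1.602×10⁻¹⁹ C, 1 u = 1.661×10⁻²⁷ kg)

|F| ≈ 9.61×10⁻¹⁷ N

Only an electric field acts, so F = qE = (1.602×10⁻¹⁹ C)·(-600, 0, 0) = (-9.61×10⁻¹⁷, 0, 0) N.
|F| = 9.61×10⁻¹⁷ N.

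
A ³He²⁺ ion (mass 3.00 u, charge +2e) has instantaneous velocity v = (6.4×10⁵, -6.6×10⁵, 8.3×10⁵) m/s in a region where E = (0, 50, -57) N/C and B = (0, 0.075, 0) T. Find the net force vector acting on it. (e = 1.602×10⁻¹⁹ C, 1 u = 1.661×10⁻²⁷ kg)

F ≈ (-1.99×10⁻¹⁴, 1.60×10⁻¹⁷, 1.54×10⁻¹⁴) N

v×B = (-6.22×10⁴, 0, 4.80×10⁴) N/C.
E + v×B = (-6.22×10⁴, 50.0, 4.79×10⁴) N/C.
F = q(E + v×B) = (3.204×10⁻¹⁹ C)·(-6.22×10⁴, 50.0, 4.79×10⁴) = (-1.99×10⁻¹⁴, 1.60×10⁻¹⁷, 1.54×10⁻¹⁴) N.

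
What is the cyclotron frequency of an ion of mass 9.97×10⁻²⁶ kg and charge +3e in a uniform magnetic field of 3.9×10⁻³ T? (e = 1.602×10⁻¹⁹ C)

f ≈ 3000 Hz

f = |q|B/(2πm).
f = (4.806×10⁻¹⁹)(3.9×10⁻³)/(2π·9.97×10⁻²⁶) ≈ 3000 Hz.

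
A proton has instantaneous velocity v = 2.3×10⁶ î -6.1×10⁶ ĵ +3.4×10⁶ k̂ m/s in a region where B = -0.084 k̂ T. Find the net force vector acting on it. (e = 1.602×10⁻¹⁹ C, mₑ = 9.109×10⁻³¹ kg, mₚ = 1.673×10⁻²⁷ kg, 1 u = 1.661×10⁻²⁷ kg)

v×B = (5.12×10⁵, 1.93×10⁵, 0) N/C.
F = q v×B = (1.602×10⁻¹⁹ C)·(5.12×10⁵, 1.93×10⁵, 0) = (8.21×10⁻¹⁴, 3.10×10⁻¹⁴, 0) N.

F ≈ (8.21×10⁻¹⁴, 3.10×10⁻¹⁴, 0) N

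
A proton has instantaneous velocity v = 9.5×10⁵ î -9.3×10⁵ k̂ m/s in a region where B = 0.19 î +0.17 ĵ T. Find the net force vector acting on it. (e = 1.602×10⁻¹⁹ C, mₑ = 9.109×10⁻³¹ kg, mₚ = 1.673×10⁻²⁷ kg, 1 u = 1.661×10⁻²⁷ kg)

F ≈ (2.53×10⁻¹⁴, -2.83×10⁻¹⁴, 2.59×10⁻¹⁴) N

v×B = (1.58×10⁵, -1.77×10⁵, 1.62×10⁵) N/C.
F = q v×B = (1.602×10⁻¹⁹ C)·(1.58×10⁵, -1.77×10⁵, 1.62×10⁵) = (2.53×10⁻¹⁴, -2.83×10⁻¹⁴, 2.59×10⁻¹⁴) N.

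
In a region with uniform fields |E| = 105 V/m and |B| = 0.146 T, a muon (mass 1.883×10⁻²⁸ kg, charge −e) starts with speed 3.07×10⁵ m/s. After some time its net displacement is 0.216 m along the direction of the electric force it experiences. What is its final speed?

v_f ≈ 3.64×10⁵ m/s

B does no work; ΔKE = |q|E d.
½mv_f² = ½mv₀² + |q|Ed = ½(1.883×10⁻²⁸)(3.07×10⁵)² + (1.602×10⁻¹⁹)(105)(0.216) ≈ 8.874×10⁻¹⁸ J + 3.633×10⁻¹⁸ J ≈ 1.251×10⁻¹⁷ J.
v_f = √(2·1.251×10⁻¹⁷/1.883×10⁻²⁸) ≈ 3.64×10⁵ m/s.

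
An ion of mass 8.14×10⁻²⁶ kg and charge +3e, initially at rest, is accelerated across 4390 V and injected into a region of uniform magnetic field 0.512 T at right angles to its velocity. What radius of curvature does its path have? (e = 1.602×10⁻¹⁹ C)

r ≈ 0.0753 m

Acceleration: |q|V = ½mv² ⇒ v = √(2|q|V/m) = √(2·4.806×10⁻¹⁹·4390/8.14×10⁻²⁶) ≈ 2.277×10⁵ m/s.
In the field: r = mv/(|q|B) = (8.14×10⁻²⁶)(2.277×10⁵)/((4.806×10⁻¹⁹)(0.512)) ≈ 0.0753 m.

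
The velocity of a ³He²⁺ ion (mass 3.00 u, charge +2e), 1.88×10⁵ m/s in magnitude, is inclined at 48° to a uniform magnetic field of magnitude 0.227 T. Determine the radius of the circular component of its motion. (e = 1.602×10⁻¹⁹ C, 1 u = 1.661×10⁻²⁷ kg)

r ≈ 9.57×10⁻³ m

v⊥ = v sinθ = 1.88×10⁵·sin48° ≈ 1.397×10⁵ m/s.
r = m v⊥/(|q|B) = (4.983×10⁻²⁷)(1.397×10⁵)/((3.204×10⁻¹⁹)(0.227)) ≈ 9.57×10⁻³ m.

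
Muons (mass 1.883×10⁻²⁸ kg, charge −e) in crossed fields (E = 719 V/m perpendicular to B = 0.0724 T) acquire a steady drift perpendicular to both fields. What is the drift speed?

v_d ≈ 9930 m/s

In crossed fields the guiding centre drifts at v_d = |E×B|/B² = E/B, independent of charge and mass.
v_d = 719/0.0724 = 9930 m/s.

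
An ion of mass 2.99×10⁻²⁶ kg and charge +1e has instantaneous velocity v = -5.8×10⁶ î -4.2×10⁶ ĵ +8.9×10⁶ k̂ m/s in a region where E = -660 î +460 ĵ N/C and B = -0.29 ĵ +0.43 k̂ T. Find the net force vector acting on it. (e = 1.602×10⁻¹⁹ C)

v×B = (7.75×10⁵, 2.49×10⁶, 1.68×10⁶) N/C.
E + v×B = (7.74×10⁵, 2.49×10⁶, 1.68×10⁶) N/C.
F = q(E + v×B) = (1.602×10⁻¹⁹ C)·(7.74×10⁵, 2.49×10⁶, 1.68×10⁶) = (1.24×10⁻¹³, 4.00×10⁻¹³, 2.69×10⁻¹³) N.

F ≈ (1.24×10⁻¹³, 4.00×10⁻¹³, 2.69×10⁻¹³) N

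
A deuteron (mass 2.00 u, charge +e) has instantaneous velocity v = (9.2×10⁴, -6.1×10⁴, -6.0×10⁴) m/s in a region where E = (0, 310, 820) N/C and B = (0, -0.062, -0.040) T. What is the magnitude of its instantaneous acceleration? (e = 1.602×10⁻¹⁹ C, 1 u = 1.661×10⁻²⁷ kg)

|a| ≈ 3.10×10¹¹ m/s²

v×B = (-1280, 3680, -5700) N/C.
E + v×B = (-1280, 3990, -4880) N/C.
F = q(E + v×B) = (1.602×10⁻¹⁹ C)·(-1280, 3990, -4880) = (-2.05×10⁻¹⁶, 6.39×10⁻¹⁶, -7.82×10⁻¹⁶) N.
|a| = |F|/m = 1.031×10⁻¹⁵/3.322×10⁻²⁷ ≈ 3.10×10¹¹ m/s².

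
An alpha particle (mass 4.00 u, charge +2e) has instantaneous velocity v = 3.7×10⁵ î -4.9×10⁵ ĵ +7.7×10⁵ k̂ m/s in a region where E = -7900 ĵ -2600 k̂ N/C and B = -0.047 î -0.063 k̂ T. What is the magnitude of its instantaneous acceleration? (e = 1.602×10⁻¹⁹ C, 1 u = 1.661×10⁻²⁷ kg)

|a| ≈ 2.18×10¹² m/s²

v×B = (3.09×10⁴, -1.29×10⁴, -2.30×10⁴) N/C.
E + v×B = (3.09×10⁴, -2.08×10⁴, -2.56×10⁴) N/C.
F = q(E + v×B) = (3.204×10⁻¹⁹ C)·(3.09×10⁴, -2.08×10⁴, -2.56×10⁴) = (9.89×10⁻¹⁵, -6.66×10⁻¹⁵, -8.21×10⁻¹⁵) N.
|a| = |F|/m = 1.448×10⁻¹⁴/6.644×10⁻²⁷ ≈ 2.18×10¹² m/s².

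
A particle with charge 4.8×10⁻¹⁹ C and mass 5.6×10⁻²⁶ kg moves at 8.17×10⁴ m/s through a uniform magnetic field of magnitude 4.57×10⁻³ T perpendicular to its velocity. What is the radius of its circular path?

r ≈ 2.09 m

The magnetic force provides the centripetal force: |q|vB = mv²/r.
r = mv/(|q|B) = (5.6×10⁻²⁶)(8.17×10⁴)/((4.8×10⁻¹⁹)(4.57×10⁻³)) ≈ 2.09 m.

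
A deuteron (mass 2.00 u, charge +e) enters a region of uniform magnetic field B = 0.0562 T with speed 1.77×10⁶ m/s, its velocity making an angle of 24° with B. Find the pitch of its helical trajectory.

p ≈ 3.75 m

v∥ = v cosθ = 1.77×10⁶·cos24° ≈ 1.617×10⁶ m/s.
T = 2πm/(|q|B) = 2π(3.322×10⁻²⁷)/((1.602×10⁻¹⁹)(0.0562)) ≈ 2.318×10⁻⁶ s.
pitch = v∥ T = (1.617×10⁶)(2.318×10⁻⁶) ≈ 3.75 m.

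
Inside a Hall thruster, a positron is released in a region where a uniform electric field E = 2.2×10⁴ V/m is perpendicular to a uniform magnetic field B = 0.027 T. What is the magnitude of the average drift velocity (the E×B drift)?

v_d ≈ 8.1×10⁵ m/s

The E×B drift speed is v_d = E/B.
v_d = 2.2×10⁴/0.027 = 8.1×10⁵ m/s.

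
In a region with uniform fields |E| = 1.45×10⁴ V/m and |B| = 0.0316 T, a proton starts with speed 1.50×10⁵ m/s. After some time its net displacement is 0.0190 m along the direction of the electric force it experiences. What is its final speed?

B does no work; ΔKE = |q|E d.
½mv_f² = ½mv₀² + |q|Ed = ½(1.673×10⁻²⁷)(1.50×10⁵)² + (1.602×10⁻¹⁹)(1.45×10⁴)(0.0190) ≈ 1.882×10⁻¹⁷ J + 4.414×10⁻¹⁷ J ≈ 6.296×10⁻¹⁷ J.
v_f = √(2·6.296×10⁻¹⁷/1.673×10⁻²⁷) ≈ 2.74×10⁵ m/s.

v_f ≈ 2.74×10⁵ m/s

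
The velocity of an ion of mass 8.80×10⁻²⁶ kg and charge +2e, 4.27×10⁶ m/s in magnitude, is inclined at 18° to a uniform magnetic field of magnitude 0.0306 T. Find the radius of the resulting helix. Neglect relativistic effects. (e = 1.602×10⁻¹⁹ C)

r ≈ 11.8 m

v⊥ = v sinθ = 4.27×10⁶·sin18° ≈ 1.320×10⁶ m/s.
r = m v⊥/(|q|B) = (8.80×10⁻²⁶)(1.320×10⁶)/((3.204×10⁻¹⁹)(0.0306)) ≈ 11.8 m.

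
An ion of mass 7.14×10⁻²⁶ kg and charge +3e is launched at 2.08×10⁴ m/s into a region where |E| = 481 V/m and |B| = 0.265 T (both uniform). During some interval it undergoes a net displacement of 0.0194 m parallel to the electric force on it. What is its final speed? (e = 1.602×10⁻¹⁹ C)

v_f ≈ 2.36×10⁴ m/s

B does no work; ΔKE = |q|E d.
½mv_f² = ½mv₀² + |q|Ed = ½(7.14×10⁻²⁶)(2.08×10⁴)² + (4.806×10⁻¹⁹)(481)(0.0194) ≈ 1.545×10⁻¹⁷ J + 4.485×10⁻¹⁸ J ≈ 1.993×10⁻¹⁷ J.
v_f = √(2·1.993×10⁻¹⁷/7.14×10⁻²⁶) ≈ 2.36×10⁴ m/s.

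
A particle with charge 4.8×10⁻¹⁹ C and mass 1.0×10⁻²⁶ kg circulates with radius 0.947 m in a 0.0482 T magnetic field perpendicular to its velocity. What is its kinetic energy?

v = |q|Br/m, then KE = ½mv² = (qBr)²/(2m).
v = (4.8×10⁻¹⁹)(0.0482)(0.947)/1.0×10⁻²⁶ ≈ 2.191×10⁶ m/s.
KE = ½(1.0×10⁻²⁶)(2.191×10⁶)² ≈ 2.40×10⁻¹⁴ J.

KE ≈ 2.40×10⁻¹⁴ J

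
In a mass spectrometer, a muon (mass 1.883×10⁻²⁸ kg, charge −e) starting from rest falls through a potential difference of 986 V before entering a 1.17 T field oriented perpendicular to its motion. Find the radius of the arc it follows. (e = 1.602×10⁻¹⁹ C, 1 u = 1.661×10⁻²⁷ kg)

r ≈ 1.30×10⁻³ m

Acceleration: |q|V = ½mv² ⇒ v = √(2|q|V/m) = √(2·1.602×10⁻¹⁹·986/1.883×10⁻²⁸) ≈ 1.295×10⁶ m/s.
In the field: r = mv/(|q|B) = (1.883×10⁻²⁸)(1.295×10⁶)/((1.602×10⁻¹⁹)(1.17)) ≈ 1.30×10⁻³ m.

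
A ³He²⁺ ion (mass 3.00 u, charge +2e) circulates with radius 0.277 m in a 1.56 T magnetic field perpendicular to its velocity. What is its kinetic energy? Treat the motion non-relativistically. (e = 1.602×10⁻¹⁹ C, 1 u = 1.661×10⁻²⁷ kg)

KE ≈ 1.92×10⁻¹² J

v = |q|Br/m, then KE = ½mv² = (qBr)²/(2m).
v = (3.204×10⁻¹⁹)(1.56)(0.277)/4.983×10⁻²⁷ ≈ 2.778×10⁷ m/s.
KE = ½(4.983×10⁻²⁷)(2.778×10⁷)² ≈ 1.92×10⁻¹² J.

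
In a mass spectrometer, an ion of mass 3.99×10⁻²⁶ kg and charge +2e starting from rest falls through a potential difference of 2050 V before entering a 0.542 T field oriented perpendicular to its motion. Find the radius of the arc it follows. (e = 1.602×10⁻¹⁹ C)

Acceleration: |q|V = ½mv² ⇒ v = √(2|q|V/m) = √(2·3.204×10⁻¹⁹·2050/3.99×10⁻²⁶) ≈ 1.814×10⁵ m/s.
In the field: r = mv/(|q|B) = (3.99×10⁻²⁶)(1.814×10⁵)/((3.204×10⁻¹⁹)(0.542)) ≈ 0.0417 m.

r ≈ 0.0417 m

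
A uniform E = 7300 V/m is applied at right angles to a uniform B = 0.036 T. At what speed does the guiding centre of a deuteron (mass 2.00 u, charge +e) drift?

In crossed fields the guiding centre drifts at v_d = |E×B|/B² = E/B, independent of charge and mass.
v_d = 7300/0.036 = 2.0×10⁵ m/s.

v_d ≈ 2.0×10⁵ m/s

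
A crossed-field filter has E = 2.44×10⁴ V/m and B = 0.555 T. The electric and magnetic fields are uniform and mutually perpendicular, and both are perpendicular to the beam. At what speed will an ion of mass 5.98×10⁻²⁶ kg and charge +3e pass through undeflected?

v = 4.40×10⁴ m/s

For undeflected motion the electric and magnetic forces balance: qE = qvB.
v = E/B = 2.44×10⁴/0.555 = 4.40×10⁴ m/s.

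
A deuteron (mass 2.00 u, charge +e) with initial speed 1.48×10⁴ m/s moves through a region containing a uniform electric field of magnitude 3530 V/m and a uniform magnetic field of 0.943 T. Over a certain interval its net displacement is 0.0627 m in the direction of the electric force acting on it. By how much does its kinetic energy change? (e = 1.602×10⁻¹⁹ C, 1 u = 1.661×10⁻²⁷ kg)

The magnetic force is always ⟂ v and does no work; only the electric force changes KE.
ΔKE = F_E · d = |q|E d = (1.602×10⁻¹⁹)(3530)(0.0627) ≈ 3.55×10⁻¹⁷ J.

ΔKE ≈ 3.55×10⁻¹⁷ J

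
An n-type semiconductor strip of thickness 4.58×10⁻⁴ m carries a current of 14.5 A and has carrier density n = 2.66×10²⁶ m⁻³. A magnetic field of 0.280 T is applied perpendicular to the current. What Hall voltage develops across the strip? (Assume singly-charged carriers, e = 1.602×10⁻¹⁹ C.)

V_H = IB/(n e t).
V_H = (14.5)(0.280)/((2.66×10²⁶)(1.602×10⁻¹⁹)(4.58×10⁻⁴)) ≈ 2.08×10⁻⁴ V.

V_H ≈ 2.08×10⁻⁴ V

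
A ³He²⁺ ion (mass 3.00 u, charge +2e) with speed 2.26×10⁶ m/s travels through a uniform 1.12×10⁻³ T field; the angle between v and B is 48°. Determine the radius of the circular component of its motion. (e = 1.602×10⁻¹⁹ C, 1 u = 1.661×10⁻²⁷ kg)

r ≈ 23.3 m

v⊥ = v sinθ = 2.26×10⁶·sin48° ≈ 1.680×10⁶ m/s.
r = m v⊥/(|q|B) = (4.983×10⁻²⁷)(1.680×10⁶)/((3.204×10⁻¹⁹)(1.12×10⁻³)) ≈ 23.3 m.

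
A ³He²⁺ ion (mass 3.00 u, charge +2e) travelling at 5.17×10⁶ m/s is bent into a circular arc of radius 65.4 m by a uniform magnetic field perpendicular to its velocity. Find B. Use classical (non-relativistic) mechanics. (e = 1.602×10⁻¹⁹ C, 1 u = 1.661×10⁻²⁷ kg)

From |q|vB = mv²/r, B = mv/(|q|r).
B = (4.983×10⁻²⁷)(5.17×10⁶)/((3.204×10⁻¹⁹)(65.4)) ≈ 1.23×10⁻³ T.

B ≈ 1.23×10⁻³ T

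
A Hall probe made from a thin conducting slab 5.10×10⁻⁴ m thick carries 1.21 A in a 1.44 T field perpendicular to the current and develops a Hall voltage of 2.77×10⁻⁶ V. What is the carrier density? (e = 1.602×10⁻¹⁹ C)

n ≈ 7.70×10²⁷ m⁻³

From V_H = IB/(n e t), n = IB/(V_H e t).
n = (1.21)(1.44)/((2.77×10⁻⁶)(1.602×10⁻¹⁹)(5.10×10⁻⁴)) ≈ 7.70×10²⁷ m⁻³.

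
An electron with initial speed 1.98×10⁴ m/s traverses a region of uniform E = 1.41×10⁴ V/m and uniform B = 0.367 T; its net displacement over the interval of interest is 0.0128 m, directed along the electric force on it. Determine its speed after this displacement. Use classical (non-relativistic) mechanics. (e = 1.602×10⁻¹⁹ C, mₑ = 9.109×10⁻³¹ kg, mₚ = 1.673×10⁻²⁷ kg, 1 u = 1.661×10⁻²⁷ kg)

v_f ≈ 7.97×10⁶ m/s

B does no work; ΔKE = |q|E d.
½mv_f² = ½mv₀² + |q|Ed = ½(9.109×10⁻³¹)(1.98×10⁴)² + (1.602×10⁻¹⁹)(1.41×10⁴)(0.0128) ≈ 1.786×10⁻²² J + 2.891×10⁻¹⁷ J ≈ 2.891×10⁻¹⁷ J.
v_f = √(2·2.891×10⁻¹⁷/9.109×10⁻³¹) ≈ 7.97×10⁶ m/s.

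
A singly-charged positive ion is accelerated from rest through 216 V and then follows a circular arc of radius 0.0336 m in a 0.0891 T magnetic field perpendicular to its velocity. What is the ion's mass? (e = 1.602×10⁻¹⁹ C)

m ≈ 3.32×10⁻²⁷ kg

Combine |q|V = ½mv² and r = mv/(|q|B): eliminate v to get m = qB²r²/(2V).
m = (1.602×10⁻¹⁹)(0.0891)²(0.0336)²/(2·216) ≈ 3.32×10⁻²⁷ kg.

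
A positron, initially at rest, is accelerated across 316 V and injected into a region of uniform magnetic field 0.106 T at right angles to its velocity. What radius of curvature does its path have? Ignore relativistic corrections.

r ≈ 5.66×10⁻⁴ m

Acceleration: |q|V = ½mv² ⇒ v = √(2|q|V/m) = √(2·1.602×10⁻¹⁹·316/9.109×10⁻³¹) ≈ 1.054×10⁷ m/s.
In the field: r = mv/(|q|B) = (9.109×10⁻³¹)(1.054×10⁷)/((1.602×10⁻¹⁹)(0.106)) ≈ 5.66×10⁻⁴ m.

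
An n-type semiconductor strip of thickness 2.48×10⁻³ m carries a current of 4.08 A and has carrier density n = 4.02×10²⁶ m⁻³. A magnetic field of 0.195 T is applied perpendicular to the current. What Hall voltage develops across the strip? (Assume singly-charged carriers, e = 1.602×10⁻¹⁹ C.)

V_H = IB/(n e t).
V_H = (4.08)(0.195)/((4.02×10²⁶)(1.602×10⁻¹⁹)(2.48×10⁻³)) ≈ 4.98×10⁻⁶ V.

V_H ≈ 4.98×10⁻⁶ V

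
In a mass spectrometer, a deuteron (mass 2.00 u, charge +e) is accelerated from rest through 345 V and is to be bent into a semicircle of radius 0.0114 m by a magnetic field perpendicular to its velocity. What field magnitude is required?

B ≈ 0.332 T

v = √(2|q|V/m) = √(2·1.602×10⁻¹⁹·345/3.322×10⁻²⁷) ≈ 1.824×10⁵ m/s.
B = mv/(|q|r) = (3.322×10⁻²⁷)(1.824×10⁵)/((1.602×10⁻¹⁹)(0.0114)) ≈ 0.332 T.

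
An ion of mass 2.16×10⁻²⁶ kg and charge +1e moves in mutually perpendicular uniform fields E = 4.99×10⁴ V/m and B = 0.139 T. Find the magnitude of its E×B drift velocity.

The E×B drift speed is v_d = E/B.
v_d = 4.99×10⁴/0.139 = 3.59×10⁵ m/s.

v_d ≈ 3.59×10⁵ m/s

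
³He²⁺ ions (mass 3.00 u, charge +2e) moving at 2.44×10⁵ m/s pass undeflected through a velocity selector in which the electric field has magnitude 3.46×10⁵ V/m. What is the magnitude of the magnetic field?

Balance of forces in the selector: qE = qvB ⇒ B = E/v.
B = 3.46×10⁵/2.44×10⁵ = 1.42 T.

B = 1.42 T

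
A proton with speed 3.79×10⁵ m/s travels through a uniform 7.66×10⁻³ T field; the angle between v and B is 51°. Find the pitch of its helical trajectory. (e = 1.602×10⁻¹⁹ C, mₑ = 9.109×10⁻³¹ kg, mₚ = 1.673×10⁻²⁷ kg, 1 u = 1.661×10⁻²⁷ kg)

p ≈ 2.04 m

v∥ = v cosθ = 3.79×10⁵·cos51° ≈ 2.385×10⁵ m/s.
T = 2πm/(|q|B) = 2π(1.673×10⁻²⁷)/((1.602×10⁻¹⁹)(7.66×10⁻³)) ≈ 8.566×10⁻⁶ s.
pitch = v∥ T = (2.385×10⁵)(8.566×10⁻⁶) ≈ 2.04 m.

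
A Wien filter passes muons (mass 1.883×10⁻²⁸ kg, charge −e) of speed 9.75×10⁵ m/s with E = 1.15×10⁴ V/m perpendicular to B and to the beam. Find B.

B = 0.0118 T

Balance of forces in the selector: qE = qvB ⇒ B = E/v.
B = 1.15×10⁴/9.75×10⁵ = 0.0118 T.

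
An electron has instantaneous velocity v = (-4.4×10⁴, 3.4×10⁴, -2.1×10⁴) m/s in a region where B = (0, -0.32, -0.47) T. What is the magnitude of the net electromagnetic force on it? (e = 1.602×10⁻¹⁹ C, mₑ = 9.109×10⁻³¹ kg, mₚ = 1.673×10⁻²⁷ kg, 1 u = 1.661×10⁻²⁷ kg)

v×B = (-2.27×10⁴, -2.07×10⁴, 1.41×10⁴) N/C.
F = q v×B = (−1.602×10⁻¹⁹ C)·(-2.27×10⁴, -2.07×10⁴, 1.41×10⁴) = (3.64×10⁻¹⁵, 3.31×10⁻¹⁵, -2.26×10⁻¹⁵) N.
|F| = 5.41×10⁻¹⁵ N.

|F| ≈ 5.41×10⁻¹⁵ N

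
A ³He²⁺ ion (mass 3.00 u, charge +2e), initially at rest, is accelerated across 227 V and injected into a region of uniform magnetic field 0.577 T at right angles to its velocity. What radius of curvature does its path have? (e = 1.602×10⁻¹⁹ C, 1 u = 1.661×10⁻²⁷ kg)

Acceleration: |q|V = ½mv² ⇒ v = √(2|q|V/m) = √(2·3.204×10⁻¹⁹·227/4.983×10⁻²⁷) ≈ 1.709×10⁵ m/s.
In the field: r = mv/(|q|B) = (4.983×10⁻²⁷)(1.709×10⁵)/((3.204×10⁻¹⁹)(0.577)) ≈ 4.61×10⁻³ m.

r ≈ 4.61×10⁻³ m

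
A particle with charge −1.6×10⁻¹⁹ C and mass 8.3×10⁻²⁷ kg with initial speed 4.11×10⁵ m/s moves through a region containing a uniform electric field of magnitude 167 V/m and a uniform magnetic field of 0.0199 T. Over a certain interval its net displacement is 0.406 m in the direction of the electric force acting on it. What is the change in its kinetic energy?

The magnetic force is always ⟂ v and does no work; only the electric force changes KE.
ΔKE = F_E · d = |q|E d = (1.6×10⁻¹⁹)(167)(0.406) ≈ 1.08×10⁻¹⁷ J.

ΔKE ≈ 1.08×10⁻¹⁷ J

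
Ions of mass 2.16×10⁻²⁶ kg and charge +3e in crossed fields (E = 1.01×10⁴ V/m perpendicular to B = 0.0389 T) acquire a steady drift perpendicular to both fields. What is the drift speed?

v_d ≈ 2.60×10⁵ m/s

The E×B drift speed is v_d = E/B.
v_d = 1.01×10⁴/0.0389 = 2.60×10⁵ m/s.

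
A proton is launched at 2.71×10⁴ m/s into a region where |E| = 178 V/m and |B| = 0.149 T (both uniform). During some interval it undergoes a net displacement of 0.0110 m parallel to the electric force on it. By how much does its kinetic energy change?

ΔKE ≈ 3.14×10⁻¹⁹ J

The magnetic force is always ⟂ v and does no work; only the electric force changes KE.
ΔKE = F_E · d = |q|E d = (1.602×10⁻¹⁹)(178)(0.0110) ≈ 3.14×10⁻¹⁹ J.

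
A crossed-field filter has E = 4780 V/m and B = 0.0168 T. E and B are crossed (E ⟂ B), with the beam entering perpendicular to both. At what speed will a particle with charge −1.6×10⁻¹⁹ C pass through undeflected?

v = 2.85×10⁵ m/s

Zero net Lorentz force requires |qE| = |q v×B|, i.e. E = vB.
v = E/B = 4780/0.0168 = 2.85×10⁵ m/s.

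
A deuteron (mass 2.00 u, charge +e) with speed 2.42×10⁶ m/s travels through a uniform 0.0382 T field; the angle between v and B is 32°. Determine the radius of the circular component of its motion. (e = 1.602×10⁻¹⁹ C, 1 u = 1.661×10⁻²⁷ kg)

r ≈ 0.696 m

v⊥ = v sinθ = 2.42×10⁶·sin32° ≈ 1.282×10⁶ m/s.
r = m v⊥/(|q|B) = (3.322×10⁻²⁷)(1.282×10⁶)/((1.602×10⁻¹⁹)(0.0382)) ≈ 0.696 m.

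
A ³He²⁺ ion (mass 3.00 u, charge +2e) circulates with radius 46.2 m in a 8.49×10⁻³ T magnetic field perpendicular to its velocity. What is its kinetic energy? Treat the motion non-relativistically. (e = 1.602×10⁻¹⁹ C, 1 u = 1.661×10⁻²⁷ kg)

KE ≈ 9.89×10⁶ eV

v = |q|Br/m, then KE = ½mv² = (qBr)²/(2m).
v = (3.204×10⁻¹⁹)(8.49×10⁻³)(46.2)/4.983×10⁻²⁷ ≈ 2.522×10⁷ m/s.
KE = ½(4.983×10⁻²⁷)(2.522×10⁷)² ≈ 1.58×10⁻¹² J = 9.89×10⁶ eV.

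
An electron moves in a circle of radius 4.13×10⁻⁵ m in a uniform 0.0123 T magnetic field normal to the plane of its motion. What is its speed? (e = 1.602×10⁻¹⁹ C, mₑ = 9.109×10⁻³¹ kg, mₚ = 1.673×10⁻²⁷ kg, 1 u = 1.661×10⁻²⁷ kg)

v ≈ 8.93×10⁴ m/s

From |q|vB = mv²/r, v = |q|Br/m.
v = (1.602×10⁻¹⁹)(0.0123)(4.13×10⁻⁵)/9.109×10⁻³¹ ≈ 8.93×10⁴ m/s.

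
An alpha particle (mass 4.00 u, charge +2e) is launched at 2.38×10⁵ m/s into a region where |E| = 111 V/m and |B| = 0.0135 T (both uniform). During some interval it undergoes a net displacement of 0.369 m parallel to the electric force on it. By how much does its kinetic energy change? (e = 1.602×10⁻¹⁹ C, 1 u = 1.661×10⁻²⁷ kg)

ΔKE ≈ 1.31×10⁻¹⁷ J

The magnetic force is always ⟂ v and does no work; only the electric force changes KE.
ΔKE = F_E · d = |q|E d = (3.204×10⁻¹⁹)(111)(0.369) ≈ 1.31×10⁻¹⁷ J.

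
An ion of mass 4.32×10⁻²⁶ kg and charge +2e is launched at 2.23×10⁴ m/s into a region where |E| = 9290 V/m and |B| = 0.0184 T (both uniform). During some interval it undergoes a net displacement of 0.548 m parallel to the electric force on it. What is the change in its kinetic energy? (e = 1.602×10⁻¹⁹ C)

The magnetic force is always ⟂ v and does no work; only the electric force changes KE.
ΔKE = F_E · d = |q|E d = (3.204×10⁻¹⁹)(9290)(0.548) ≈ 1.63×10⁻¹⁵ J.

ΔKE ≈ 1.63×10⁻¹⁵ J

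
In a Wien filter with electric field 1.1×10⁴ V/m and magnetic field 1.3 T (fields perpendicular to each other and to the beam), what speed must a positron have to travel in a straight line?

Zero net Lorentz force requires |qE| = |q v×B|, i.e. E = vB.
v = E/B = 1.1×10⁴/1.3 = 8500 m/s.

v = 8500 m/s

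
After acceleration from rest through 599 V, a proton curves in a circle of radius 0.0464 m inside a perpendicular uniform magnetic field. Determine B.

B ≈ 0.0762 T

v = √(2|q|V/m) = √(2·1.602×10⁻¹⁹·599/1.673×10⁻²⁷) ≈ 3.387×10⁵ m/s.
B = mv/(|q|r) = (1.673×10⁻²⁷)(3.387×10⁵)/((1.602×10⁻¹⁹)(0.0464)) ≈ 0.0762 T.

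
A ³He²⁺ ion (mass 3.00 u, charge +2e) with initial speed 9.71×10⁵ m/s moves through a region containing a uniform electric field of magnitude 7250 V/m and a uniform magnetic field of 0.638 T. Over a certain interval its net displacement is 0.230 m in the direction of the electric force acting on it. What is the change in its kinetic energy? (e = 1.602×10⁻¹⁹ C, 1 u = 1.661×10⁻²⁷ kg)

The magnetic force is always ⟂ v and does no work; only the electric force changes KE.
ΔKE = F_E · d = |q|E d = (3.204×10⁻¹⁹)(7250)(0.230) ≈ 5.34×10⁻¹⁶ J.

ΔKE ≈ 5.34×10⁻¹⁶ J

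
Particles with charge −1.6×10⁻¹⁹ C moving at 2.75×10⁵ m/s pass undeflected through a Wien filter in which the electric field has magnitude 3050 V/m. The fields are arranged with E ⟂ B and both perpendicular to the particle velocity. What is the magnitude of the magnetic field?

B = 0.0111 T

Balance of forces in the selector: qE = qvB ⇒ B = E/v.
B = 3050/2.75×10⁵ = 0.0111 T.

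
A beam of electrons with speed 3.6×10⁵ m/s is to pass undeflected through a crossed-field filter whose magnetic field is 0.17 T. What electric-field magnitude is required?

E = 6.1×10⁴ V/m

For straight-line motion qE = qvB, so E = vB.
E = 3.6×10⁵ × 0.17 = 6.1×10⁴ V/m.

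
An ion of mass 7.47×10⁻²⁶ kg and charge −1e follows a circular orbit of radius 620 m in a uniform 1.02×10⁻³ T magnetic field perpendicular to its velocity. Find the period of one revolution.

T ≈ 2.87×10⁻³ s

The cyclotron period depends only on m, q, B: T = 2πm/(|q|B).
T = 2π(7.47×10⁻²⁶)/((1.602×10⁻¹⁹)(1.02×10⁻³)) ≈ 2.87×10⁻³ s.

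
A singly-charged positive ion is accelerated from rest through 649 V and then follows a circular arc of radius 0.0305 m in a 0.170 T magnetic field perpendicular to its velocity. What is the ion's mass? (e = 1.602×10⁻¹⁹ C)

Combine |q|V = ½mv² and r = mv/(|q|B): eliminate v to get m = qB²r²/(2V).
m = (1.602×10⁻¹⁹)(0.170)²(0.0305)²/(2·649) ≈ 3.32×10⁻²⁷ kg.

m ≈ 3.32×10⁻²⁷ kg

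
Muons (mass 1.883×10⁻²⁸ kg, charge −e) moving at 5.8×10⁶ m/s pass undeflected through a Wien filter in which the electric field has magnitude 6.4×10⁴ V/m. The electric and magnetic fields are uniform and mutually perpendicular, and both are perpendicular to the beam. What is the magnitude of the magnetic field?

B = 0.011 T

Balance of forces in the selector: qE = qvB ⇒ B = E/v.
B = 6.4×10⁴/5.8×10⁶ = 0.011 T.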